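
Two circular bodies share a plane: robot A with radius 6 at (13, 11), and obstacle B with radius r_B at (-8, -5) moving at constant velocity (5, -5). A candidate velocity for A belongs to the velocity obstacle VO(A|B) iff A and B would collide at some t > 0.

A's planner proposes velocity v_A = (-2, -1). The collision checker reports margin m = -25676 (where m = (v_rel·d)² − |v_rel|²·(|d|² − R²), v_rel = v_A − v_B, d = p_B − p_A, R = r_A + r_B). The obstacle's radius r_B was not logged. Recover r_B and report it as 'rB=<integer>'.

m = -25676
d = (-21, -16);  v_rel = (-7, 4),  |v_rel|² = 65
v_rel×d = (-7)·(-16) − (4)·(-21) = 196
since m = R²·65 − 196²:  R² = (38416 + -25676) / 65 = 196
R = √196 = 14  ⇒  r_B = 14 − 6 = 8

rB=8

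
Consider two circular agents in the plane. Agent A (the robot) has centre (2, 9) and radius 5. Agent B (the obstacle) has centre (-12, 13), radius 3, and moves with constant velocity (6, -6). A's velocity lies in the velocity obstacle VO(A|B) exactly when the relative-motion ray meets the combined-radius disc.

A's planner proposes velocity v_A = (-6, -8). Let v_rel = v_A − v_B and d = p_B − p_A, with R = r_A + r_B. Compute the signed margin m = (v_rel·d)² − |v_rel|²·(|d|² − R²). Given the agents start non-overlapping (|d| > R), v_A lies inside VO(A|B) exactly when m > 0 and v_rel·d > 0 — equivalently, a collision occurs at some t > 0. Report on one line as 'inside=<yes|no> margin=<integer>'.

d = (-14, 4),  |d|² = 212;  R = 5+3 = 8,  c = 212−8² = 148
v_rel = (-12, -2),  |v_rel|² = 148;  v_rel·d = (-12)·(-14) + (-2)·(4) = 160
148·t² − 320·t + 148 = 0  ⇒  m = 160² − 148·148 = 3696
m = 3696 > 0,  v_rel·d = 160 > 0  ⇒  inside

inside=yes margin=3696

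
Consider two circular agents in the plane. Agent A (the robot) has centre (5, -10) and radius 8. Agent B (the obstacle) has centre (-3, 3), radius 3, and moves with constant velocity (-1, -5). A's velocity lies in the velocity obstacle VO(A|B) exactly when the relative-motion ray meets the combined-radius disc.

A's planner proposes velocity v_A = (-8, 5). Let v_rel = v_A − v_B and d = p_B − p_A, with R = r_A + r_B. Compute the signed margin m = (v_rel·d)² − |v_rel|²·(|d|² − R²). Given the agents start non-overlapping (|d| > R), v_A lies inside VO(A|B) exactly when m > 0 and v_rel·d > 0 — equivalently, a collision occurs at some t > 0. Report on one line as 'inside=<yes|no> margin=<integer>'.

d = (-8, 13),  |d|² = 233;  R = 8+3 = 11,  c = 233−11² = 112
v_rel = (-7, 10),  |v_rel|² = 149;  v_rel·d = (-7)·(-8) + (10)·(13) = 186
149·t² − 372·t + 112 = 0  ⇒  m = 186² − 149·112 = 17908
m = 17908 > 0,  v_rel·d = 186 > 0  ⇒  inside

inside=yes margin=17908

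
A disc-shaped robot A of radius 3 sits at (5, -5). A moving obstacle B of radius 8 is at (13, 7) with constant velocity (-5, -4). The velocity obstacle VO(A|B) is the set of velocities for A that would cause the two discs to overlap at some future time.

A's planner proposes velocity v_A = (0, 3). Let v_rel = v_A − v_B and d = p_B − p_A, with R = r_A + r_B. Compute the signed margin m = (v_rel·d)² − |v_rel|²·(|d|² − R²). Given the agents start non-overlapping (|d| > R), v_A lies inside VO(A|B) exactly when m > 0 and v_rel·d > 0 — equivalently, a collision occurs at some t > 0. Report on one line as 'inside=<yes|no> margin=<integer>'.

d = (8, 12),  |d|² = 208;  R = 3+8 = 11,  c = 208−11² = 87
v_rel = (5, 7),  |v_rel|² = 74;  v_rel·d = (5)·(8) + (7)·(12) = 124
74·t² − 248·t + 87 = 0  ⇒  m = 124² − 74·87 = 8938
m = 8938 > 0,  v_rel·d = 124 > 0  ⇒  inside

inside=yes margin=8938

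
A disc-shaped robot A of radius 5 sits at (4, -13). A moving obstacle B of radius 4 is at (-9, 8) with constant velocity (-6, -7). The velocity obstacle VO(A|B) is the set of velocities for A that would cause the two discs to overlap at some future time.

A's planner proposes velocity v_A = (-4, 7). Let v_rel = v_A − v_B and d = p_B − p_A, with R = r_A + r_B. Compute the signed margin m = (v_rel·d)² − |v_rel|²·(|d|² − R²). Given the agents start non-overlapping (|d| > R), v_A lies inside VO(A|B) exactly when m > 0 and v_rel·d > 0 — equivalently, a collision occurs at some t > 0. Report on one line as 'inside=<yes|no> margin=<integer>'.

d = (-13, 21),  |d|² = 610;  R = 5+4 = 9,  c = 610−9² = 529
v_rel = (2, 14),  |v_rel|² = 200;  v_rel·d = (2)·(-13) + (14)·(21) = 268
200·t² − 536·t + 529 = 0  ⇒  m = 268² − 200·529 = -33976
m = -33976 < 0,  v_rel·d = 268 > 0  ⇒  outside

inside=no margin=-33976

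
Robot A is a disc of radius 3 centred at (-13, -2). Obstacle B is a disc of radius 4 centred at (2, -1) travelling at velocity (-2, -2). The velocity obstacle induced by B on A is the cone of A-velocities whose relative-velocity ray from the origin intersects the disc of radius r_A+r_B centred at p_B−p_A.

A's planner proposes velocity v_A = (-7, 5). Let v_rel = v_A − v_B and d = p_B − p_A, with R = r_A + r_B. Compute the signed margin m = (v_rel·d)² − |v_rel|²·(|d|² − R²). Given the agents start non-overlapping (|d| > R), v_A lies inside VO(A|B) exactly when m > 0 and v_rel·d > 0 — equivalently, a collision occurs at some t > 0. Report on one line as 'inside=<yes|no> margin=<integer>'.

d = (15, 1),  |d|² = 226;  R = 3+4 = 7,  c = 226−7² = 177
v_rel = (-5, 7),  |v_rel|² = 74;  v_rel·d = (-5)·(15) + (7)·(1) = -68
74·t² + 136·t + 177 = 0  ⇒  m = (-68)² − 74·177 = -8474
m = -8474 < 0,  v_rel·d = -68 < 0  ⇒  outside

inside=no margin=-8474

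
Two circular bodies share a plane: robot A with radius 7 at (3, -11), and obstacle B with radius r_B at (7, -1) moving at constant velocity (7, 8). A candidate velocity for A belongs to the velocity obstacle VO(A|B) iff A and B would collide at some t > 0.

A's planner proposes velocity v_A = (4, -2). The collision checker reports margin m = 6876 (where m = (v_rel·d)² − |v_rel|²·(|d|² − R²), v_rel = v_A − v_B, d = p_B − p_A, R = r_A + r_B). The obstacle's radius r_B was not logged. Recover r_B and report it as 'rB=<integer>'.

m = 6876
d = (4, 10);  v_rel = (-3, -10),  |v_rel|² = 109
v_rel×d = (-3)·(10) − (-10)·(4) = 10
since m = R²·109 − 10²:  R² = (100 + 6876) / 109 = 64
R = √64 = 8  ⇒  r_B = 8 − 7 = 1

rB=1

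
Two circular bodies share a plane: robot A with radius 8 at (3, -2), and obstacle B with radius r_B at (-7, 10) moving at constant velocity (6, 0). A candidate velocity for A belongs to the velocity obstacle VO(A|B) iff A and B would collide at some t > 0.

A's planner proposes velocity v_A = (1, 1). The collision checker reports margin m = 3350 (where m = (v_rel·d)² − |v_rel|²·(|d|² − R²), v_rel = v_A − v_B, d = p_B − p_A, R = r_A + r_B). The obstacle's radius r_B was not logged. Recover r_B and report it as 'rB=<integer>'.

m = 3350
d = (-10, 12);  v_rel = (-5, 1),  |v_rel|² = 26
v_rel×d = (-5)·(12) − (1)·(-10) = -50
since m = R²·26 − (-50)²:  R² = (2500 + 3350) / 26 = 225
R = √225 = 15  ⇒  r_B = 15 − 8 = 7

rB=7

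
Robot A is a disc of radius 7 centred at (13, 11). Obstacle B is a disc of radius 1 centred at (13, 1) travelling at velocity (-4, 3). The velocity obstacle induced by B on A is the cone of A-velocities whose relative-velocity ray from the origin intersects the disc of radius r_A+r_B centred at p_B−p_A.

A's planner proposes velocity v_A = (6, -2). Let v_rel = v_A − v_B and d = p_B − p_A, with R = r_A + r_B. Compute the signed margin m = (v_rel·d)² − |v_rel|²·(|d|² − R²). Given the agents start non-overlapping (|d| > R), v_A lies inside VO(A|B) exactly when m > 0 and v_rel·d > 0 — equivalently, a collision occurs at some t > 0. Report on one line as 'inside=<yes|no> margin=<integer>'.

d = (0, -10),  |d|² = 100;  R = 7+1 = 8,  c = 100−8² = 36
v_rel = (10, -5),  |v_rel|² = 125;  v_rel·d = (10)·(0) + (-5)·(-10) = 50
125·t² − 100·t + 36 = 0  ⇒  m = 50² − 125·36 = -2000
m = -2000 < 0,  v_rel·d = 50 > 0  ⇒  outside

inside=no margin=-2000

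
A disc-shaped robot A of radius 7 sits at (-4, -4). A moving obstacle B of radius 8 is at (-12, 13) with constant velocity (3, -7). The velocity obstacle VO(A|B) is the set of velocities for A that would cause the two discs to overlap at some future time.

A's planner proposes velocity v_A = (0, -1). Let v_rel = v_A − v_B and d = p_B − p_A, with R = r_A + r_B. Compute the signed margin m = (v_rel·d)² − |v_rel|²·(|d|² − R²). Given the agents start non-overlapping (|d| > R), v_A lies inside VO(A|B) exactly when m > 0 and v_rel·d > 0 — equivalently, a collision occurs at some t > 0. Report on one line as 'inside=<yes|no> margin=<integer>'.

d = (-8, 17),  |d|² = 353;  R = 7+8 = 15,  c = 353−15² = 128
v_rel = (-3, 6),  |v_rel|² = 45;  v_rel·d = (-3)·(-8) + (6)·(17) = 126
45·t² − 252·t + 128 = 0  ⇒  m = 126² − 45·128 = 10116
m = 10116 > 0,  v_rel·d = 126 > 0  ⇒  inside

inside=yes margin=10116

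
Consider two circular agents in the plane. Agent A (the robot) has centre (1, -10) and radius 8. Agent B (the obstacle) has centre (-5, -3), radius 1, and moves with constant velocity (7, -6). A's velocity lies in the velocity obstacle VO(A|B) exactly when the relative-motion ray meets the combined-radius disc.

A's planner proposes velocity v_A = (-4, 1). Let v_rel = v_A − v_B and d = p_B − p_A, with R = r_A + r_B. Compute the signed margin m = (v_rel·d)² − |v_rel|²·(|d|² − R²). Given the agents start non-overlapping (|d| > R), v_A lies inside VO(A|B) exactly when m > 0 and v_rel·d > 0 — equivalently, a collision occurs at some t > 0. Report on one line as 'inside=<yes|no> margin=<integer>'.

d = (-6, 7),  |d|² = 85;  R = 8+1 = 9,  c = 85−9² = 4
v_rel = (-11, 7),  |v_rel|² = 170;  v_rel·d = (-11)·(-6) + (7)·(7) = 115
170·t² − 230·t + 4 = 0  ⇒  m = 115² − 170·4 = 12545
m = 12545 > 0,  v_rel·d = 115 > 0  ⇒  inside

inside=yes margin=12545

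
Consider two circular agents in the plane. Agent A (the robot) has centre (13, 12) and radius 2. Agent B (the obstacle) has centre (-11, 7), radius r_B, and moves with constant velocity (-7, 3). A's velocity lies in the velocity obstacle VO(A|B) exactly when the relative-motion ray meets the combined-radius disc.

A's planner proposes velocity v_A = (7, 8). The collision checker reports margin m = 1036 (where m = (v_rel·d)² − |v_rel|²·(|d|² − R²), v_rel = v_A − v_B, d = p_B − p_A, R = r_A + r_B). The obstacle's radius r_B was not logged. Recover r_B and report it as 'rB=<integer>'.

m = 1036
d = (-24, -5);  v_rel = (14, 5),  |v_rel|² = 221
v_rel×d = (14)·(-5) − (5)·(-24) = 50
since m = R²·221 − 50²:  R² = (2500 + 1036) / 221 = 16
R = √16 = 4  ⇒  r_B = 4 − 2 = 2

rB=2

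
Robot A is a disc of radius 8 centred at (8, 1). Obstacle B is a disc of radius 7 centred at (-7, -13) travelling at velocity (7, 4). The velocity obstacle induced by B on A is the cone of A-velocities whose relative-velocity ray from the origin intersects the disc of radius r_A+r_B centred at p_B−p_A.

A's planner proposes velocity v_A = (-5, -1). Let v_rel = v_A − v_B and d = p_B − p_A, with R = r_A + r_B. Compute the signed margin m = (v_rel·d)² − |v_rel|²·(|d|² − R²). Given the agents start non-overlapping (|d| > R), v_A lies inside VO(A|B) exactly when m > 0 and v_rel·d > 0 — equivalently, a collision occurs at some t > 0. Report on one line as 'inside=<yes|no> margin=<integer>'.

d = (-15, -14),  |d|² = 421;  R = 8+7 = 15,  c = 421−15² = 196
v_rel = (-12, -5),  |v_rel|² = 169;  v_rel·d = (-12)·(-15) + (-5)·(-14) = 250
169·t² − 500·t + 196 = 0  ⇒  m = 250² − 169·196 = 29376
m = 29376 > 0,  v_rel·d = 250 > 0  ⇒  inside

inside=yes margin=29376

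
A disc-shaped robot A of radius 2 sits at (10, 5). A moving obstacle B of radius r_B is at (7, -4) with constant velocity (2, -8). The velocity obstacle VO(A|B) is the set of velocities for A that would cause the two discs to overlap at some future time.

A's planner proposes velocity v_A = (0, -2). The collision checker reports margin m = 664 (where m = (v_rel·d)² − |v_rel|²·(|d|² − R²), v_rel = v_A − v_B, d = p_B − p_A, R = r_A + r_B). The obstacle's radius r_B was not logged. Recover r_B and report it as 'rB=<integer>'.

m = 664
d = (-3, -9);  v_rel = (-2, 6),  |v_rel|² = 40
v_rel×d = (-2)·(-9) − (6)·(-3) = 36
since m = R²·40 − 36²:  R² = (1296 + 664) / 40 = 49
R = √49 = 7  ⇒  r_B = 7 − 2 = 5

rB=5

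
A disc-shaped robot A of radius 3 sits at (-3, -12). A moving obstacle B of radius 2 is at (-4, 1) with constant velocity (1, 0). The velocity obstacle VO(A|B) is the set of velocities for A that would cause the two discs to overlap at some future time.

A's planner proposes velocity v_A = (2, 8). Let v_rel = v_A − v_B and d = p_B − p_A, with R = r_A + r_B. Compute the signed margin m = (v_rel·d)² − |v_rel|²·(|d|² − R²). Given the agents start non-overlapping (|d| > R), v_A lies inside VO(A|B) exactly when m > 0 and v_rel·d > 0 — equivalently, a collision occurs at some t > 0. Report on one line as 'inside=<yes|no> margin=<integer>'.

d = (-1, 13),  |d|² = 170;  R = 3+2 = 5,  c = 170−5² = 145
v_rel = (1, 8),  |v_rel|² = 65;  v_rel·d = (1)·(-1) + (8)·(13) = 103
65·t² − 206·t + 145 = 0  ⇒  m = 103² − 65·145 = 1184
m = 1184 > 0,  v_rel·d = 103 > 0  ⇒  inside

inside=yes margin=1184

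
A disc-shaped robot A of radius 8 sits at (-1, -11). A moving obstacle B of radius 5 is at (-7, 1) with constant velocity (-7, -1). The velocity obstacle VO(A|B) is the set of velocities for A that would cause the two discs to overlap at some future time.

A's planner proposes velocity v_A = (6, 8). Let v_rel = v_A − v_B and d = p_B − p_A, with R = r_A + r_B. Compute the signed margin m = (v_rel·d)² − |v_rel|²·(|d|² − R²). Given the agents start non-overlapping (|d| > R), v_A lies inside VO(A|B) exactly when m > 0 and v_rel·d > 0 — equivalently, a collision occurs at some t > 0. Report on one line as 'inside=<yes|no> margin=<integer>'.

d = (-6, 12),  |d|² = 180;  R = 8+5 = 13,  c = 180−13² = 11
v_rel = (13, 9),  |v_rel|² = 250;  v_rel·d = (13)·(-6) + (9)·(12) = 30
250·t² − 60·t + 11 = 0  ⇒  m = 30² − 250·11 = -1850
m = -1850 < 0,  v_rel·d = 30 > 0  ⇒  outside

inside=no margin=-1850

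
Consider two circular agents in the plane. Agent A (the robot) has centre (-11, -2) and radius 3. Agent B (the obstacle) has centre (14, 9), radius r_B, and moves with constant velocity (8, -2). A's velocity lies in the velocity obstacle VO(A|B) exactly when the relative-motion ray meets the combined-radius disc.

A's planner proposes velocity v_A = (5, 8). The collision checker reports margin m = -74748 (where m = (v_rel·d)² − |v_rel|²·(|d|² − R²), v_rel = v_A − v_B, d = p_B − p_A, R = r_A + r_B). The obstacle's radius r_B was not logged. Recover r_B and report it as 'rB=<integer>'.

m = -74748
d = (25, 11);  v_rel = (-3, 10),  |v_rel|² = 109
v_rel×d = (-3)·(11) − (10)·(25) = -283
since m = R²·109 − (-283)²:  R² = (80089 + -74748) / 109 = 49
R = √49 = 7  ⇒  r_B = 7 − 3 = 4

rB=4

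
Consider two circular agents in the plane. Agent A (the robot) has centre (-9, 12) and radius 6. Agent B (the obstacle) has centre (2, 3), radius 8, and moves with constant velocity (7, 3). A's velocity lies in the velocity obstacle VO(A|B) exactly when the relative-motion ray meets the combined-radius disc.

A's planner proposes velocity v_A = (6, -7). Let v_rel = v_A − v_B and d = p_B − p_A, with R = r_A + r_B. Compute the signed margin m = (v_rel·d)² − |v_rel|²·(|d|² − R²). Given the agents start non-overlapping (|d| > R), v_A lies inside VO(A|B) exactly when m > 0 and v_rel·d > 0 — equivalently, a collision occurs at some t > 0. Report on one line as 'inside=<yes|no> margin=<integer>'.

d = (11, -9),  |d|² = 202;  R = 6+8 = 14,  c = 202−14² = 6
v_rel = (-1, -10),  |v_rel|² = 101;  v_rel·d = (-1)·(11) + (-10)·(-9) = 79
101·t² − 158·t + 6 = 0  ⇒  m = 79² − 101·6 = 5635
m = 5635 > 0,  v_rel·d = 79 > 0  ⇒  inside

inside=yes margin=5635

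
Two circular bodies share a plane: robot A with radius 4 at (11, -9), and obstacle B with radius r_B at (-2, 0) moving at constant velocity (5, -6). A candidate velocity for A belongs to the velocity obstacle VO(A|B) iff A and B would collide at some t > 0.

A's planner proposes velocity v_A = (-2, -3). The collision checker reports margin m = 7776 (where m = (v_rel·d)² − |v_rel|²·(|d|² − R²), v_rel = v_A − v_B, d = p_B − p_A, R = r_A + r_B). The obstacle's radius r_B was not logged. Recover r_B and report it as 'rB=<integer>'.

m = 7776
d = (-13, 9);  v_rel = (-7, 3),  |v_rel|² = 58
v_rel×d = (-7)·(9) − (3)·(-13) = -24
since m = R²·58 − (-24)²:  R² = (576 + 7776) / 58 = 144
R = √144 = 12  ⇒  r_B = 12 − 4 = 8

rB=8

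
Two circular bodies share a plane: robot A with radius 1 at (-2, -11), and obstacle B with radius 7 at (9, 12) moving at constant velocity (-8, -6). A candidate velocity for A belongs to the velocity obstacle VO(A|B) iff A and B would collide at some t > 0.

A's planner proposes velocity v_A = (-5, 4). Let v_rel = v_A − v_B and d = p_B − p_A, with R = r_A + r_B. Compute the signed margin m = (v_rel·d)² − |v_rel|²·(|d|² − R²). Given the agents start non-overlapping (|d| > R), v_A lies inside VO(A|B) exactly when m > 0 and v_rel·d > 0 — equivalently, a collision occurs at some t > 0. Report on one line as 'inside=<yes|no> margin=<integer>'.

d = (11, 23),  |d|² = 650;  R = 1+7 = 8,  c = 650−8² = 586
v_rel = (3, 10),  |v_rel|² = 109;  v_rel·d = (3)·(11) + (10)·(23) = 263
109·t² − 526·t + 586 = 0  ⇒  m = 263² − 109·586 = 5295
m = 5295 > 0,  v_rel·d = 263 > 0  ⇒  inside

inside=yes margin=5295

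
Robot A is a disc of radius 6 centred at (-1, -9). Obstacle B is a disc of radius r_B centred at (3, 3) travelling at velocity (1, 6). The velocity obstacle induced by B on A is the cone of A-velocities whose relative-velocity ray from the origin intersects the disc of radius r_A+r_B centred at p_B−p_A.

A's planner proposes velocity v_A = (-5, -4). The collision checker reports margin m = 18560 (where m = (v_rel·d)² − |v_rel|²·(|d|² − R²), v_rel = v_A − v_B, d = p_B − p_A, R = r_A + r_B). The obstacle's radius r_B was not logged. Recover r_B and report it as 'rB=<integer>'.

m = 18560
d = (4, 12);  v_rel = (-6, -10),  |v_rel|² = 136
v_rel×d = (-6)·(12) − (-10)·(4) = -32
since m = R²·136 − (-32)²:  R² = (1024 + 18560) / 136 = 144
R = √144 = 12  ⇒  r_B = 12 − 6 = 6

rB=6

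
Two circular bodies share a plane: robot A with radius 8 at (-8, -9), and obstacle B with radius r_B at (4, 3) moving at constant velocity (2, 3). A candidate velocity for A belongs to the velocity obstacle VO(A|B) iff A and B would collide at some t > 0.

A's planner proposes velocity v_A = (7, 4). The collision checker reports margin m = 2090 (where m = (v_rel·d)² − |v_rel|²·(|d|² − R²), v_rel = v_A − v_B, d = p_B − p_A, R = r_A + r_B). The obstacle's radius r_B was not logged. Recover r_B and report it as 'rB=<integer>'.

m = 2090
d = (12, 12);  v_rel = (5, 1),  |v_rel|² = 26
v_rel×d = (5)·(12) − (1)·(12) = 48
since m = R²·26 − 48²:  R² = (2304 + 2090) / 26 = 169
R = √169 = 13  ⇒  r_B = 13 − 8 = 5

rB=5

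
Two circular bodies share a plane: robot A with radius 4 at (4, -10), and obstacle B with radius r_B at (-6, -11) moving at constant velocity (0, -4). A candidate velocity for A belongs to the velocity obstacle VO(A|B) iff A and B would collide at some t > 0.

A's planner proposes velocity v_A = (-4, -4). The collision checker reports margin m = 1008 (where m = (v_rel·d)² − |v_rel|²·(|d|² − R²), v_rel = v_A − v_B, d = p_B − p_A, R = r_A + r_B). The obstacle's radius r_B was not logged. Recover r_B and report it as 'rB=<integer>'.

m = 1008
d = (-10, -1);  v_rel = (-4, 0),  |v_rel|² = 16
v_rel×d = (-4)·(-1) − (0)·(-10) = 4
since m = R²·16 − 4²:  R² = (16 + 1008) / 16 = 64
R = √64 = 8  ⇒  r_B = 8 − 4 = 4

rB=4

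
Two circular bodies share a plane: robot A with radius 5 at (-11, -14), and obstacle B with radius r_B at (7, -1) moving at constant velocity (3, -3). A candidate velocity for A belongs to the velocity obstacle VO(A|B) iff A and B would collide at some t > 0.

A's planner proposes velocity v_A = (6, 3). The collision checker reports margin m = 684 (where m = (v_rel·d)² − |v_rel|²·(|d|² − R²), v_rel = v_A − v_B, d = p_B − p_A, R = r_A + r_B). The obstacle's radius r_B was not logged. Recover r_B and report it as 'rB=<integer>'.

m = 684
d = (18, 13);  v_rel = (3, 6),  |v_rel|² = 45
v_rel×d = (3)·(13) − (6)·(18) = -69
since m = R²·45 − (-69)²:  R² = (4761 + 684) / 45 = 121
R = √121 = 11  ⇒  r_B = 11 − 5 = 6

rB=6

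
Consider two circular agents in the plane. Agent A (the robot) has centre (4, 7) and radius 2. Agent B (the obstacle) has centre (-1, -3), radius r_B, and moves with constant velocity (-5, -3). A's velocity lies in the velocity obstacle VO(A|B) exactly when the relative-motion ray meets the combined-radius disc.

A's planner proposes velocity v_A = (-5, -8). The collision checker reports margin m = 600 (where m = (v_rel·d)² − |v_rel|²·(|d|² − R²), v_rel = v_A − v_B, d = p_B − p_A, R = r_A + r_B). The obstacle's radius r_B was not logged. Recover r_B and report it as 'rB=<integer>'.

m = 600
d = (-5, -10);  v_rel = (0, -5),  |v_rel|² = 25
v_rel×d = (0)·(-10) − (-5)·(-5) = -25
since m = R²·25 − (-25)²:  R² = (625 + 600) / 25 = 49
R = √49 = 7  ⇒  r_B = 7 − 2 = 5

rB=5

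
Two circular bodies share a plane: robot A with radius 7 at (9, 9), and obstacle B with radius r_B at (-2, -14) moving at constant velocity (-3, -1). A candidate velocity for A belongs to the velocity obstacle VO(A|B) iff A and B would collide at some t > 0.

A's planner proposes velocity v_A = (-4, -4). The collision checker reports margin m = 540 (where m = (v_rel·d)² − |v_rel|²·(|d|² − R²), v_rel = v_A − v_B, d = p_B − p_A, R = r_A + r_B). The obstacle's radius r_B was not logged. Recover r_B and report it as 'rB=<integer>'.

m = 540
d = (-11, -23);  v_rel = (-1, -3),  |v_rel|² = 10
v_rel×d = (-1)·(-23) − (-3)·(-11) = -10
since m = R²·10 − (-10)²:  R² = (100 + 540) / 10 = 64
R = √64 = 8  ⇒  r_B = 8 − 7 = 1

rB=1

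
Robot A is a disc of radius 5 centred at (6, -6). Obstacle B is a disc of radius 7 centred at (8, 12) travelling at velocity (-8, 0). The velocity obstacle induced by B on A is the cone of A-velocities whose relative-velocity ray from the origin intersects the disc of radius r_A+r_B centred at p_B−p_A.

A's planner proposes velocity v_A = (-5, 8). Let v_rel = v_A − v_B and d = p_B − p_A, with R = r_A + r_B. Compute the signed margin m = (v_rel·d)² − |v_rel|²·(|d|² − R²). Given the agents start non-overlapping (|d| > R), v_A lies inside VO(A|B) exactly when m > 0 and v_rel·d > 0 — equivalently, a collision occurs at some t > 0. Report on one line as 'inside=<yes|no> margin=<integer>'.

d = (2, 18),  |d|² = 328;  R = 5+7 = 12,  c = 328−12² = 184
v_rel = (3, 8),  |v_rel|² = 73;  v_rel·d = (3)·(2) + (8)·(18) = 150
73·t² − 300·t + 184 = 0  ⇒  m = 150² − 73·184 = 9068
m = 9068 > 0,  v_rel·d = 150 > 0  ⇒  inside

inside=yes margin=9068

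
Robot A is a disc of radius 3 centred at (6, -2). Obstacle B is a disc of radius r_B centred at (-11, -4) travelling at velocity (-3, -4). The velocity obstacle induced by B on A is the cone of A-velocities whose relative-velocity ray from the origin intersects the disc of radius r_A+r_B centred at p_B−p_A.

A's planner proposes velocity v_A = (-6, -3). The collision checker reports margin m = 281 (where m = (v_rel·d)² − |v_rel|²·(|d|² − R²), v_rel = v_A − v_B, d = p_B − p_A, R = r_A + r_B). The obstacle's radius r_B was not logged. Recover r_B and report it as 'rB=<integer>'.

m = 281
d = (-17, -2);  v_rel = (-3, 1),  |v_rel|² = 10
v_rel×d = (-3)·(-2) − (1)·(-17) = 23
since m = R²·10 − 23²:  R² = (529 + 281) / 10 = 81
R = √81 = 9  ⇒  r_B = 9 − 3 = 6

rB=6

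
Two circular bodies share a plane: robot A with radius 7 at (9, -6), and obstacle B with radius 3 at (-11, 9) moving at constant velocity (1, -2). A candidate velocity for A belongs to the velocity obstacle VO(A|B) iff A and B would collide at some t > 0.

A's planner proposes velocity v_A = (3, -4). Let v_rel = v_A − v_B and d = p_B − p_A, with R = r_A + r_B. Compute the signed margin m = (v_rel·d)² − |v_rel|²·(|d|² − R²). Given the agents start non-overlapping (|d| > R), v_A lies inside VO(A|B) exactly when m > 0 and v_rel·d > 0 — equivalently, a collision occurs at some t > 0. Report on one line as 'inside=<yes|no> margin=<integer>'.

d = (-20, 15),  |d|² = 625;  R = 7+3 = 10,  c = 625−10² = 525
v_rel = (2, -2),  |v_rel|² = 8;  v_rel·d = (2)·(-20) + (-2)·(15) = -70
8·t² + 140·t + 525 = 0  ⇒  m = (-70)² − 8·525 = 700
m = 700 > 0,  v_rel·d = -70 < 0  ⇒  outside

inside=no margin=700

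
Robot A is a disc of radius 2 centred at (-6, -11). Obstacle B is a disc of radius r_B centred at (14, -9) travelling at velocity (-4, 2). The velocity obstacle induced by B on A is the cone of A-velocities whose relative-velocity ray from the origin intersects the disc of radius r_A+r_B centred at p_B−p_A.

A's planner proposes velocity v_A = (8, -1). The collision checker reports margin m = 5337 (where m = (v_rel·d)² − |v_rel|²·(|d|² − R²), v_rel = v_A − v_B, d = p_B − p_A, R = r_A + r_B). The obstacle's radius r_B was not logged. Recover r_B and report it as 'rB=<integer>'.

m = 5337
d = (20, 2);  v_rel = (12, -3),  |v_rel|² = 153
v_rel×d = (12)·(2) − (-3)·(20) = 84
since m = R²·153 − 84²:  R² = (7056 + 5337) / 153 = 81
R = √81 = 9  ⇒  r_B = 9 − 2 = 7

rB=7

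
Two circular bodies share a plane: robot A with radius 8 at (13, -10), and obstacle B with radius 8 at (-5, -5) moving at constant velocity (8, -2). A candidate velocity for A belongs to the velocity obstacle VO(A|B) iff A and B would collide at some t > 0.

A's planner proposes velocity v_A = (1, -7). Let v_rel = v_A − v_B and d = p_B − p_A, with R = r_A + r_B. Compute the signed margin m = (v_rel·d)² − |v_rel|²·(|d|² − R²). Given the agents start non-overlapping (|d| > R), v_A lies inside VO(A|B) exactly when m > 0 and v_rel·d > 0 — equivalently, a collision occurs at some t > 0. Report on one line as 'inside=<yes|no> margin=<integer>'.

d = (-18, 5),  |d|² = 349;  R = 8+8 = 16,  c = 349−16² = 93
v_rel = (-7, -5),  |v_rel|² = 74;  v_rel·d = (-7)·(-18) + (-5)·(5) = 101
74·t² − 202·t + 93 = 0  ⇒  m = 101² − 74·93 = 3319
m = 3319 > 0,  v_rel·d = 101 > 0  ⇒  inside

inside=yes margin=3319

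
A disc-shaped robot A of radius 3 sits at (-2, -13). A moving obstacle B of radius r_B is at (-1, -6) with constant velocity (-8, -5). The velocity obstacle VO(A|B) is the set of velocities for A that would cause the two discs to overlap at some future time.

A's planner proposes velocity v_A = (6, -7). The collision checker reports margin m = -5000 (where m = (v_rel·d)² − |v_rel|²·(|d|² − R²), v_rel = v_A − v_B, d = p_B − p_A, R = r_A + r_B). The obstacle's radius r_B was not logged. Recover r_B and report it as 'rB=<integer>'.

m = -5000
d = (1, 7);  v_rel = (14, -2),  |v_rel|² = 200
v_rel×d = (14)·(7) − (-2)·(1) = 100
since m = R²·200 − 100²:  R² = (10000 + -5000) / 200 = 25
R = √25 = 5  ⇒  r_B = 5 − 3 = 2

rB=2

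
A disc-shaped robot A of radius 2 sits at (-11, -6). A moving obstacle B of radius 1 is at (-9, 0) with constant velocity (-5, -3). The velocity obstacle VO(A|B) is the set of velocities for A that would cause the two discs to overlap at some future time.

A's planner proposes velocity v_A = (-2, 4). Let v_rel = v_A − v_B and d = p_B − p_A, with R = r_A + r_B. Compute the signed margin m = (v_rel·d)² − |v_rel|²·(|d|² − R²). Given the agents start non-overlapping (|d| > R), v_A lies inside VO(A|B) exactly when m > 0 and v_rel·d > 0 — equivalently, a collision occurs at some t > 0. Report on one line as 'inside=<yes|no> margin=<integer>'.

d = (2, 6),  |d|² = 40;  R = 2+1 = 3,  c = 40−3² = 31
v_rel = (3, 7),  |v_rel|² = 58;  v_rel·d = (3)·(2) + (7)·(6) = 48
58·t² − 96·t + 31 = 0  ⇒  m = 48² − 58·31 = 506
m = 506 > 0,  v_rel·d = 48 > 0  ⇒  inside

inside=yes margin=506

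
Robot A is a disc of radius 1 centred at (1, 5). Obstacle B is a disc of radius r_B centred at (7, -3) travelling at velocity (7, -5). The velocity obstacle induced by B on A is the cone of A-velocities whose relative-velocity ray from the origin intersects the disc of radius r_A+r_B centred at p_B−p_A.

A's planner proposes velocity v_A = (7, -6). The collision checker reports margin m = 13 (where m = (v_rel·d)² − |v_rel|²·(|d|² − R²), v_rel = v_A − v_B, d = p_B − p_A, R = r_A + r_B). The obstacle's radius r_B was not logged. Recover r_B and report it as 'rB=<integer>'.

m = 13
d = (6, -8);  v_rel = (0, -1),  |v_rel|² = 1
v_rel×d = (0)·(-8) − (-1)·(6) = 6
since m = R²·1 − 6²:  R² = (36 + 13) / 1 = 49
R = √49 = 7  ⇒  r_B = 7 − 1 = 6

rB=6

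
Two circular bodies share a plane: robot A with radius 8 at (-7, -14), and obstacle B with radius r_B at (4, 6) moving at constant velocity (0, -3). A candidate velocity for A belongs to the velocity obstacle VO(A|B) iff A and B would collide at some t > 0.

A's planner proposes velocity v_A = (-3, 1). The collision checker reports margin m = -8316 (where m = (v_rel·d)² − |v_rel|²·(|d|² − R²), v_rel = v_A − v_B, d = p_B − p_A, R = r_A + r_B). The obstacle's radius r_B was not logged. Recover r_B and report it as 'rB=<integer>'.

m = -8316
d = (11, 20);  v_rel = (-3, 4),  |v_rel|² = 25
v_rel×d = (-3)·(20) − (4)·(11) = -104
since m = R²·25 − (-104)²:  R² = (10816 + -8316) / 25 = 100
R = √100 = 10  ⇒  r_B = 10 − 8 = 2

rB=2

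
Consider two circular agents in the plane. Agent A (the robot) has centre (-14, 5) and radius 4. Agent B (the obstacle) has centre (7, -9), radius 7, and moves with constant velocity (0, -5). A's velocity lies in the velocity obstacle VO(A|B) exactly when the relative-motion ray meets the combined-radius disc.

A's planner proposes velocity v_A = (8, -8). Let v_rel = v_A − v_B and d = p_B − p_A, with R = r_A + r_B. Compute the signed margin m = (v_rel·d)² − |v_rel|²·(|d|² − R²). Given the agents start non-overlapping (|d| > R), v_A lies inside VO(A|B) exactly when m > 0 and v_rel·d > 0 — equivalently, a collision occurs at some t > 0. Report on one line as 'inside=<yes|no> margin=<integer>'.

d = (21, -14),  |d|² = 637;  R = 4+7 = 11,  c = 637−11² = 516
v_rel = (8, -3),  |v_rel|² = 73;  v_rel·d = (8)·(21) + (-3)·(-14) = 210
73·t² − 420·t + 516 = 0  ⇒  m = 210² − 73·516 = 6432
m = 6432 > 0,  v_rel·d = 210 > 0  ⇒  inside

inside=yes margin=6432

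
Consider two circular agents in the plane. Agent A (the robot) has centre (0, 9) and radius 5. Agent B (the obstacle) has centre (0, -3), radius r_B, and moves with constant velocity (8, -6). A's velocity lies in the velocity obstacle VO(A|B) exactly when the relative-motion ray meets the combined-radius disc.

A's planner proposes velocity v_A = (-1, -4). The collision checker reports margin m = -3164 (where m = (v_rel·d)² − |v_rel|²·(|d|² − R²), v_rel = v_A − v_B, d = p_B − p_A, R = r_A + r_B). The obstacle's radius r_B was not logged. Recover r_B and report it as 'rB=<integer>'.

m = -3164
d = (0, -12);  v_rel = (-9, 2),  |v_rel|² = 85
v_rel×d = (-9)·(-12) − (2)·(0) = 108
since m = R²·85 − 108²:  R² = (11664 + -3164) / 85 = 100
R = √100 = 10  ⇒  r_B = 10 − 5 = 5

rB=5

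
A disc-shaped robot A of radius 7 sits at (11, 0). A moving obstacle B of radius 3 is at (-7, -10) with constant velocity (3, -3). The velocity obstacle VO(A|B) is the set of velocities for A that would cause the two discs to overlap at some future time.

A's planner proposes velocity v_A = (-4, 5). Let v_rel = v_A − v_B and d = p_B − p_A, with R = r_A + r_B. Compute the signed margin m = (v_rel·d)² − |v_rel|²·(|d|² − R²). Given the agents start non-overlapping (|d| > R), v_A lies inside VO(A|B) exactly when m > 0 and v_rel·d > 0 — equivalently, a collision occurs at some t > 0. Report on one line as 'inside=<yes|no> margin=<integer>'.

d = (-18, -10),  |d|² = 424;  R = 7+3 = 10,  c = 424−10² = 324
v_rel = (-7, 8),  |v_rel|² = 113;  v_rel·d = (-7)·(-18) + (8)·(-10) = 46
113·t² − 92·t + 324 = 0  ⇒  m = 46² − 113·324 = -34496
m = -34496 < 0,  v_rel·d = 46 > 0  ⇒  outside

inside=no margin=-34496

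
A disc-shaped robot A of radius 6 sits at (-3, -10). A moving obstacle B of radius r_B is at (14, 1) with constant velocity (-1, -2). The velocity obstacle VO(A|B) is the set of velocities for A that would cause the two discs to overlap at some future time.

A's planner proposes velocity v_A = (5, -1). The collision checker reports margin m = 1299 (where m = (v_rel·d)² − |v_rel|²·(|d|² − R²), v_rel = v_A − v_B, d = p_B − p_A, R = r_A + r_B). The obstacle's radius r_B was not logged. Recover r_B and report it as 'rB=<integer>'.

m = 1299
d = (17, 11);  v_rel = (6, 1),  |v_rel|² = 37
v_rel×d = (6)·(11) − (1)·(17) = 49
since m = R²·37 − 49²:  R² = (2401 + 1299) / 37 = 100
R = √100 = 10  ⇒  r_B = 10 − 6 = 4

rB=4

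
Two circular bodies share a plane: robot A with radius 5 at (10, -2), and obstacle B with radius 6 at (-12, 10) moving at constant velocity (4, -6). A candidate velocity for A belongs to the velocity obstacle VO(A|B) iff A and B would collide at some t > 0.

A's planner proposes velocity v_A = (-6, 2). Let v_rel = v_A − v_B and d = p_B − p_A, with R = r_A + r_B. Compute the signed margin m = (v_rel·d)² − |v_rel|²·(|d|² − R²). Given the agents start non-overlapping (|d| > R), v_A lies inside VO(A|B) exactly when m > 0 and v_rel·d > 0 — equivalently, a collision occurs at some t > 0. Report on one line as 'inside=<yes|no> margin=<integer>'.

d = (-22, 12),  |d|² = 628;  R = 5+6 = 11,  c = 628−11² = 507
v_rel = (-10, 8),  |v_rel|² = 164;  v_rel·d = (-10)·(-22) + (8)·(12) = 316
164·t² − 632·t + 507 = 0  ⇒  m = 316² − 164·507 = 16708
m = 16708 > 0,  v_rel·d = 316 > 0  ⇒  inside

inside=yes margin=16708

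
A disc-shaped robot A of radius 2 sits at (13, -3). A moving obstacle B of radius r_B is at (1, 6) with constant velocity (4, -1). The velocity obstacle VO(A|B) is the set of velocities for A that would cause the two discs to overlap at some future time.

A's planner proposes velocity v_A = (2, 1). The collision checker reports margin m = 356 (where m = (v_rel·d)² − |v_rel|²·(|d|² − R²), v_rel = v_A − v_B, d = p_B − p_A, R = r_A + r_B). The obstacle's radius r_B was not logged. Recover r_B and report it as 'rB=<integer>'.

m = 356
d = (-12, 9);  v_rel = (-2, 2),  |v_rel|² = 8
v_rel×d = (-2)·(9) − (2)·(-12) = 6
since m = R²·8 − 6²:  R² = (36 + 356) / 8 = 49
R = √49 = 7  ⇒  r_B = 7 − 2 = 5

rB=5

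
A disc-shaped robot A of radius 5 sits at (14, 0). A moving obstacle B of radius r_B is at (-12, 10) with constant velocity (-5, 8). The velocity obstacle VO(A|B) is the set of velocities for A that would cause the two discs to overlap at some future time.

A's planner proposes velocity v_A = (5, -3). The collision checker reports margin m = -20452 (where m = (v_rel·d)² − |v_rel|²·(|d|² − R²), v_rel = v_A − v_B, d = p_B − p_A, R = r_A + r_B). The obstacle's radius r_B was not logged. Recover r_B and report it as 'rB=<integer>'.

m = -20452
d = (-26, 10);  v_rel = (10, -11),  |v_rel|² = 221
v_rel×d = (10)·(10) − (-11)·(-26) = -186
since m = R²·221 − (-186)²:  R² = (34596 + -20452) / 221 = 64
R = √64 = 8  ⇒  r_B = 8 − 5 = 3

rB=3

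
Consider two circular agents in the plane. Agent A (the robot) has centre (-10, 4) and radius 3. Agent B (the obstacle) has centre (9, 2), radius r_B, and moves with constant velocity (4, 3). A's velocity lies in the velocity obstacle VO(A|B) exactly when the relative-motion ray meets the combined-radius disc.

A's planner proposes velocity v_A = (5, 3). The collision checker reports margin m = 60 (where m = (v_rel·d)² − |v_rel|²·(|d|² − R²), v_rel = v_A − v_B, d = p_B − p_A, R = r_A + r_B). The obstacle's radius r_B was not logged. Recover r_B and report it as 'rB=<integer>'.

m = 60
d = (19, -2);  v_rel = (1, 0),  |v_rel|² = 1
v_rel×d = (1)·(-2) − (0)·(19) = -2
since m = R²·1 − (-2)²:  R² = (4 + 60) / 1 = 64
R = √64 = 8  ⇒  r_B = 8 − 3 = 5

rB=5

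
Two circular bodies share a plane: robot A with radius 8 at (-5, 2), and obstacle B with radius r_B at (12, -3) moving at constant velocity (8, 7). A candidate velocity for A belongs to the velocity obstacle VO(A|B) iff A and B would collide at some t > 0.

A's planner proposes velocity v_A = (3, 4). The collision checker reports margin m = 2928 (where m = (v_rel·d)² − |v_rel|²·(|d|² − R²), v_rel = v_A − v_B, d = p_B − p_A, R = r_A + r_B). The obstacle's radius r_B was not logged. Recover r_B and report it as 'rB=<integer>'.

m = 2928
d = (17, -5);  v_rel = (-5, -3),  |v_rel|² = 34
v_rel×d = (-5)·(-5) − (-3)·(17) = 76
since m = R²·34 − 76²:  R² = (5776 + 2928) / 34 = 256
R = √256 = 16  ⇒  r_B = 16 − 8 = 8

rB=8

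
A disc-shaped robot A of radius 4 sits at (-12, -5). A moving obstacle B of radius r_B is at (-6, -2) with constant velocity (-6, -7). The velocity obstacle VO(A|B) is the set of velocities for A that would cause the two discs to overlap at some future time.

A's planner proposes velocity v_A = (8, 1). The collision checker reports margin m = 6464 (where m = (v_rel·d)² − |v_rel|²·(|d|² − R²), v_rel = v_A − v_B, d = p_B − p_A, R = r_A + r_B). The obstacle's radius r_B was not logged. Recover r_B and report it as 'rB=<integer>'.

m = 6464
d = (6, 3);  v_rel = (14, 8),  |v_rel|² = 260
v_rel×d = (14)·(3) − (8)·(6) = -6
since m = R²·260 − (-6)²:  R² = (36 + 6464) / 260 = 25
R = √25 = 5  ⇒  r_B = 5 − 4 = 1

rB=1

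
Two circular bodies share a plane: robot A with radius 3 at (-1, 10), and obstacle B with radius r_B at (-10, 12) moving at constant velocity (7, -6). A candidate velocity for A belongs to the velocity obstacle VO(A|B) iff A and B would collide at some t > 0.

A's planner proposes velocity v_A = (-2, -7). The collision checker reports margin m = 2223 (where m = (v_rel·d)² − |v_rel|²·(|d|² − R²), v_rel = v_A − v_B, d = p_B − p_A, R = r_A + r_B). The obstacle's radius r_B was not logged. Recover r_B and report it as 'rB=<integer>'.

m = 2223
d = (-9, 2);  v_rel = (-9, -1),  |v_rel|² = 82
v_rel×d = (-9)·(2) − (-1)·(-9) = -27
since m = R²·82 − (-27)²:  R² = (729 + 2223) / 82 = 36
R = √36 = 6  ⇒  r_B = 6 − 3 = 3

rB=3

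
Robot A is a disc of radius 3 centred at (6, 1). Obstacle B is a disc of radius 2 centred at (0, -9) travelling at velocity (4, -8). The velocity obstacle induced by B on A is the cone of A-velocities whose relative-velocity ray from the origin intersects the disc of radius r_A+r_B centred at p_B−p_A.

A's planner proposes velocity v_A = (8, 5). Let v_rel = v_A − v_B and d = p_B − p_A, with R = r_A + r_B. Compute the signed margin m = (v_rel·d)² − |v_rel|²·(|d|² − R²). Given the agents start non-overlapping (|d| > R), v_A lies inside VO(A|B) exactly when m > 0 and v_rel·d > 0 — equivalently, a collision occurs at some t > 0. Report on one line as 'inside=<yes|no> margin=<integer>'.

d = (-6, -10),  |d|² = 136;  R = 3+2 = 5,  c = 136−5² = 111
v_rel = (4, 13),  |v_rel|² = 185;  v_rel·d = (4)·(-6) + (13)·(-10) = -154
185·t² + 308·t + 111 = 0  ⇒  m = (-154)² − 185·111 = 3181
m = 3181 > 0,  v_rel·d = -154 < 0  ⇒  outside

inside=no margin=3181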